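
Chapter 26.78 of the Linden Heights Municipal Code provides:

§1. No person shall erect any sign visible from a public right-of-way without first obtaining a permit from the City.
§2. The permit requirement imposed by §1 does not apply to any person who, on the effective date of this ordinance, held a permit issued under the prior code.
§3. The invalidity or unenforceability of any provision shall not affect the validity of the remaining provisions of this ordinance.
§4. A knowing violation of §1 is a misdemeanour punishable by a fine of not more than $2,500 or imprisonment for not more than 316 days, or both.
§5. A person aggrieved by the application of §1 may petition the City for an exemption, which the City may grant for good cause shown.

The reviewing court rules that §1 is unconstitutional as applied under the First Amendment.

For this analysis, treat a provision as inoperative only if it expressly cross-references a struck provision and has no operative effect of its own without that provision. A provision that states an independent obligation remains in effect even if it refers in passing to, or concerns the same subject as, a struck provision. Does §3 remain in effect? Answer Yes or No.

§1 is struck. §2 has no operative effect of its own apart from §1 and is therefore inoperative. The only function of §4 is the criminal penalty for violating §1, so it cannot stand once §1 is removed. The only function of §5 is the exemption procedure for §1, so it cannot stand once §1 is removed. §3 is a severability clause and preserves every provision that can still be given independent effect. Only §3 remains in effect. §3 is among the surviving provisions, so the answer is yes.

Yes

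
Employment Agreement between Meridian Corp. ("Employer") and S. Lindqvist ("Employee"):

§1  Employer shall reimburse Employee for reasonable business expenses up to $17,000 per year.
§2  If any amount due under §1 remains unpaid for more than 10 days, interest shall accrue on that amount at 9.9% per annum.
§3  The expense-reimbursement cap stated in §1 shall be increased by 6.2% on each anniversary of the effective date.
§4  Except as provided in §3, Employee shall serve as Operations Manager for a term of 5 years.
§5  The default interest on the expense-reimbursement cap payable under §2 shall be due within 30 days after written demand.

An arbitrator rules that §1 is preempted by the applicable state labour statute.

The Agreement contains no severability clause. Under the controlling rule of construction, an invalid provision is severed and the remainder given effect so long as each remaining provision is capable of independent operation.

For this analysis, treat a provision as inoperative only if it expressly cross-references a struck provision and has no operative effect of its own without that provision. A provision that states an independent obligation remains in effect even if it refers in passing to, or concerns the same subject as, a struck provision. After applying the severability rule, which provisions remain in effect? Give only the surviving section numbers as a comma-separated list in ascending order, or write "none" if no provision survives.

4

§1 is struck. §2 has no operative effect of its own apart from §1 and is therefore inoperative. The whole of §3 is the escalation of the expense-reimbursement cap, defined by reference to §1, so §3 cannot stand once §1 is removed. §5 operates only by reference to §2, so it falls with §2. Although §4 refers to §3, its operative terms do not depend on §3, so it remains in effect. With no severability clause, the stated default rule severs what cannot stand and enforces each remaining provision that can operate on its own. Only §4 remains in effect.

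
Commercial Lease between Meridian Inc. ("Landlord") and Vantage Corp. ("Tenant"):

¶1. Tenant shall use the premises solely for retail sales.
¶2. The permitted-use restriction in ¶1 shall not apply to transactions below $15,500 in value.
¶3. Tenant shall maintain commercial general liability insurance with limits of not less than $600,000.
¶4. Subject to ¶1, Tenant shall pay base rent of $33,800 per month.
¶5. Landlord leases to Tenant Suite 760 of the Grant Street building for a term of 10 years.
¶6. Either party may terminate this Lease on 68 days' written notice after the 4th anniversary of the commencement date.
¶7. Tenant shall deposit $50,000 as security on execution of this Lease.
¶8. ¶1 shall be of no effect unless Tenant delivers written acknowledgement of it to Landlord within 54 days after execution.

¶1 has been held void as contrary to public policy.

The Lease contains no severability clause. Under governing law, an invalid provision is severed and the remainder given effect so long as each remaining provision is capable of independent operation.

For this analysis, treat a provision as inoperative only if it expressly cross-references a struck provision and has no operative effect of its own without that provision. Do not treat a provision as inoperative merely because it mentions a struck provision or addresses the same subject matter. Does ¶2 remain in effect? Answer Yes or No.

No

¶1 is struck. ¶2 has no operative effect of its own apart from ¶1 and is therefore inoperative. The only function of ¶8 is the acknowledgement condition for ¶1, so it cannot stand once ¶1 is removed. Although ¶4 refers to ¶1, its operative terms do not depend on ¶1, so it remains in effect. With no severability clause, the stated default rule severs what cannot stand and enforces each remaining provision that can operate on its own. The provisions still in force are ¶3, ¶4, ¶5, ¶6, and ¶7. ¶2 is among the inoperative provisions, so the answer is no.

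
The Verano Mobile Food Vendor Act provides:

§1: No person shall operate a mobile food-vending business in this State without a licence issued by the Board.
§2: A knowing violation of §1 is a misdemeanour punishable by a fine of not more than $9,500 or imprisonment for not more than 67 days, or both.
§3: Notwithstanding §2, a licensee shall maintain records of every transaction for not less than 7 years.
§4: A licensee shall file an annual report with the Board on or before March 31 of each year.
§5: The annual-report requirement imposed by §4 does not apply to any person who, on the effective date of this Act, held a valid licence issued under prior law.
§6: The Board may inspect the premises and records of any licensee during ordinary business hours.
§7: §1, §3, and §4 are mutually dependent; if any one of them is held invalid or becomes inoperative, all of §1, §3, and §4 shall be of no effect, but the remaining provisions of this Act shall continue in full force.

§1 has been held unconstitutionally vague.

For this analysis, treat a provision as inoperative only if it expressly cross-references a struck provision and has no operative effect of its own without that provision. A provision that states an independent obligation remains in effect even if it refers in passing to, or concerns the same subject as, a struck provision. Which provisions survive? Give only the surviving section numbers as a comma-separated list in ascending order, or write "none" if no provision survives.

§1 is struck. §2 has no operative effect of its own apart from §1 and is therefore inoperative. §7 declares §1, §3, and §4 mutually dependent; since one of them has fallen, all of them are of no effect. That brings down §3 and §4 as well. §5 in turn depends solely on a provision now struck and likewise falls. The remainder continues in force under §7. §6 and §7 remain in effect.

6, 7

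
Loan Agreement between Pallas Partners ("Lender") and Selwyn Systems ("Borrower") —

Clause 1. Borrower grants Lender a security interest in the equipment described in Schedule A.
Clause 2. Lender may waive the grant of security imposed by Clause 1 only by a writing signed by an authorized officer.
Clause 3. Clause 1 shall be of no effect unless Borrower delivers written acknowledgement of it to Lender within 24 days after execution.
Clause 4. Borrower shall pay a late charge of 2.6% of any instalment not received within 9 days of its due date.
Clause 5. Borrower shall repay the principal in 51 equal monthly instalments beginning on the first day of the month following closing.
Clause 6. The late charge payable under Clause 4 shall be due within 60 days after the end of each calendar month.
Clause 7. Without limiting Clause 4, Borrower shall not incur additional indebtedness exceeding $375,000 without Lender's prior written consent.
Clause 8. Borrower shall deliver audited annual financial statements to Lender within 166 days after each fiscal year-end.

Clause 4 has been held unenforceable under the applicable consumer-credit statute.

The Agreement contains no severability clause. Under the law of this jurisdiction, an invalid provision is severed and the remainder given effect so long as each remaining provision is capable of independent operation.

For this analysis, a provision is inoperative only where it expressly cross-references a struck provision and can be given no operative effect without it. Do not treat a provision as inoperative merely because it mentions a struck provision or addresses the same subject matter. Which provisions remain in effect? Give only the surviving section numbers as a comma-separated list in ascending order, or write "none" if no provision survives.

1, 2, 3, 5, 7, 8

Clause 4 is struck. Clause 6 does nothing except set the payment deadline for the late charge by reference to Clause 4; with Clause 4 gone it has no independent effect and is inoperative. Clause 7 mentions Clause 4 but its own obligation stands independently of Clause 4, so Clause 7 is not affected. With no severability clause, the stated default rule severs what cannot stand and enforces each remaining provision that can operate on its own. Clause 1, Clause 2, Clause 3, Clause 5, Clause 7, and Clause 8 remain in effect.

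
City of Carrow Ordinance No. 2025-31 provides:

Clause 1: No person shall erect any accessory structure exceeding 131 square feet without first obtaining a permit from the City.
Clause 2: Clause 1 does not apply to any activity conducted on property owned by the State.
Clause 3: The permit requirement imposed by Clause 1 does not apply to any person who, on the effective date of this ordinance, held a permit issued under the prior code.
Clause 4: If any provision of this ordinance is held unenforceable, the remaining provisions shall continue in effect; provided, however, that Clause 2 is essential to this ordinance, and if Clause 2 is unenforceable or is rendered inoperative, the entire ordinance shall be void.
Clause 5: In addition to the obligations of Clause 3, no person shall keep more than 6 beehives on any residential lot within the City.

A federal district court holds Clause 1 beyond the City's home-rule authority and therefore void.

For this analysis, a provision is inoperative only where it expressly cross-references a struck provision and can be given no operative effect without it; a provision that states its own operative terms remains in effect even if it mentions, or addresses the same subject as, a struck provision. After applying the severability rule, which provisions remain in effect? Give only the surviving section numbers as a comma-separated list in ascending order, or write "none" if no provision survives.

none

Clause 1 is struck. Clause 2 merely fixes the public-property exemption from Clause 1; with Clause 1 gone it has nothing to operate on and falls away. Clause 3 merely fixes the grandfather exemption from Clause 1; with Clause 1 gone it has nothing to operate on and falls away. Clause 4 makes Clause 2 an essential term, and Clause 2 has been rendered inoperative by the cascade; under Clause 4, the entire ordinance is therefore void. No provision of the ordinance survives.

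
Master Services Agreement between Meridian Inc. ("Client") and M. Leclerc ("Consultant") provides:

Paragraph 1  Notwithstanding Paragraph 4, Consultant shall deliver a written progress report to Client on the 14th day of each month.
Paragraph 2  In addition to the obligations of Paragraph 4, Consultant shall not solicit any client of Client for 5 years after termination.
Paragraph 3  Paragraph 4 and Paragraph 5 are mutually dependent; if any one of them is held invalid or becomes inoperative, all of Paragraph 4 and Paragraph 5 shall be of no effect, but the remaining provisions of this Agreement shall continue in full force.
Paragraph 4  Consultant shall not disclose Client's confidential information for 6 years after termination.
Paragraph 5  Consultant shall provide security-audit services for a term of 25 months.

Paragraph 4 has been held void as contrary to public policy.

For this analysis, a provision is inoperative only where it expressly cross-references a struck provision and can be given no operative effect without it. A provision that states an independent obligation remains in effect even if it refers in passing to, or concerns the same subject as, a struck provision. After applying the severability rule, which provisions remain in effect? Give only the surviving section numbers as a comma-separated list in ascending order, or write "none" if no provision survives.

Paragraph 4 is struck. Paragraph 1 mentions Paragraph 4 but its own obligation stands independently of Paragraph 4, so Paragraph 1 is not affected. Although Paragraph 2 refers to Paragraph 4, its operative terms do not depend on Paragraph 4, so it remains in effect. Nothing else in the Agreement is defined by reference to Paragraph 4. Paragraph 3 declares Paragraph 4 and Paragraph 5 mutually dependent; since one of them has fallen, all of them are of no effect. That brings down Paragraph 5 as well. The remainder continues in force under Paragraph 3. That leaves Paragraph 1, Paragraph 2, and Paragraph 3 in effect.

1, 2, 3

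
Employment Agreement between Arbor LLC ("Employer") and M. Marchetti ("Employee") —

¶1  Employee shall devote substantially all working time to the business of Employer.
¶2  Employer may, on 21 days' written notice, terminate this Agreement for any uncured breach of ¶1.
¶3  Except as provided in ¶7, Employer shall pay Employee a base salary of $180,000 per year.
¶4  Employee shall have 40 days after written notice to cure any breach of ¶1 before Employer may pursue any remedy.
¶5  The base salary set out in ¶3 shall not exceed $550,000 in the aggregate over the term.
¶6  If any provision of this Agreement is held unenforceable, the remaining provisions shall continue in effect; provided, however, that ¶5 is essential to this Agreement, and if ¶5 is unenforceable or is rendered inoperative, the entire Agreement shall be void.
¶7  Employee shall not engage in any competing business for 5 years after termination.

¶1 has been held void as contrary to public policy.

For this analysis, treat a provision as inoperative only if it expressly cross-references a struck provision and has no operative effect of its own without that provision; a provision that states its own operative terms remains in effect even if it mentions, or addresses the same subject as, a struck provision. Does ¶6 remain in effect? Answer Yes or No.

¶1 is struck. ¶2 has no operative effect of its own apart from ¶1 and is therefore inoperative. The only function of ¶4 is the cure period for breach of ¶1, so it cannot stand once ¶1 is removed. ¶6 makes ¶5 an essential term, but ¶5 is unaffected, so the severability proviso in ¶6 preserves the remaining provisions. That leaves ¶3, ¶5, ¶6, and ¶7 in effect. ¶6 is among the surviving provisions, so the answer is yes.

Yes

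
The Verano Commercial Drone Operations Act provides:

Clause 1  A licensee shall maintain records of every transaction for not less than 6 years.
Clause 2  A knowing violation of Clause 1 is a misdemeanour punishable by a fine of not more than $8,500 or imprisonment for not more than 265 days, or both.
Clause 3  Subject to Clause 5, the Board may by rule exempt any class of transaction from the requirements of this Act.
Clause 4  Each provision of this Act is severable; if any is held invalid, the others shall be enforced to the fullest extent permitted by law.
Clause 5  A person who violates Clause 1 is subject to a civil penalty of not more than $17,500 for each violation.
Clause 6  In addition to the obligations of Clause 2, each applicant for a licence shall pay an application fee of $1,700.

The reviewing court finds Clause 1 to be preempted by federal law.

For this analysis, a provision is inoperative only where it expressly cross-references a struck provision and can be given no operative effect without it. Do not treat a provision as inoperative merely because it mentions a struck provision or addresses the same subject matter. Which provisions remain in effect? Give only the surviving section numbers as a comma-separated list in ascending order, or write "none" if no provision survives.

Clause 1 is struck. Clause 2 merely fixes the criminal penalty for violating Clause 1; with Clause 1 gone it has nothing to operate on and falls away. Clause 5 operates only by reference to Clause 1, so it falls with Clause 1. Clause 6 mentions Clause 2 but its own obligation stands independently of Clause 2, so Clause 6 is not affected. Clause 3 mentions Clause 5 but its own obligation stands independently of Clause 5, so Clause 3 is not affected. Clause 4 is a severability clause and preserves every provision that can still be given independent effect. That leaves Clause 3, Clause 4, and Clause 6 in effect.

3, 4, 6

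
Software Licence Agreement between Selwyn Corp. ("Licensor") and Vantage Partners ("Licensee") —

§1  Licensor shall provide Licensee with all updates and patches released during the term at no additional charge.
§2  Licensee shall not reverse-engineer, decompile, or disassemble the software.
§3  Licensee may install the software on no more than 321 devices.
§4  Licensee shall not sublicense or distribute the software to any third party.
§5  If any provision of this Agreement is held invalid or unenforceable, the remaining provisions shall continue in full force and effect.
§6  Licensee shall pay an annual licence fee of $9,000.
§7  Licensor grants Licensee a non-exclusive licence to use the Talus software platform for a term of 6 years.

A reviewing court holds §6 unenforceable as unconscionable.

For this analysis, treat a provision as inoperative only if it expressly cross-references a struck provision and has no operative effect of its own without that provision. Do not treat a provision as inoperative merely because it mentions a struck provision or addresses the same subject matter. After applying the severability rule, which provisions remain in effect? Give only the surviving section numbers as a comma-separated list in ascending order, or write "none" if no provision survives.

§6 is struck. No other provision's operative terms depend on §6. §5 is a severability clause and preserves every provision that can still be given independent effect. The provisions still in force are §1, §2, §3, §4, §5, and §7.

1, 2, 3, 4, 5, 7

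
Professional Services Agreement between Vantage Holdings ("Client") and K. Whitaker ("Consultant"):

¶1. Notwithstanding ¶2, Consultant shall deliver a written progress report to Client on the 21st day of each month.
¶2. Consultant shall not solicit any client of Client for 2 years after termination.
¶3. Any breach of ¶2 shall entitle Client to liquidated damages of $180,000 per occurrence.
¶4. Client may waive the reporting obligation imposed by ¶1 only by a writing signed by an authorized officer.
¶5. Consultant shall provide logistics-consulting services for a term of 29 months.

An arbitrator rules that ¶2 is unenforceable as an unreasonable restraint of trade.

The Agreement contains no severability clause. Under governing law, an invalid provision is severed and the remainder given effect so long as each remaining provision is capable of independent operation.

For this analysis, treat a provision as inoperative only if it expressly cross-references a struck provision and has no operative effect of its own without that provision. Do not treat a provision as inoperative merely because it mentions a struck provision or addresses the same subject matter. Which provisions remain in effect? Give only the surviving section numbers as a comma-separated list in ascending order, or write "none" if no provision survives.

1, 4, 5

¶2 is struck. ¶3 has no operative effect of its own apart from ¶2 and is therefore inoperative. Although ¶1 refers to ¶2, its operative terms do not depend on ¶2, so it remains in effect. Under the stated default rule, only provisions that cannot operate independently fall away; the rest are enforced. That leaves ¶1, ¶4, and ¶5 in effect.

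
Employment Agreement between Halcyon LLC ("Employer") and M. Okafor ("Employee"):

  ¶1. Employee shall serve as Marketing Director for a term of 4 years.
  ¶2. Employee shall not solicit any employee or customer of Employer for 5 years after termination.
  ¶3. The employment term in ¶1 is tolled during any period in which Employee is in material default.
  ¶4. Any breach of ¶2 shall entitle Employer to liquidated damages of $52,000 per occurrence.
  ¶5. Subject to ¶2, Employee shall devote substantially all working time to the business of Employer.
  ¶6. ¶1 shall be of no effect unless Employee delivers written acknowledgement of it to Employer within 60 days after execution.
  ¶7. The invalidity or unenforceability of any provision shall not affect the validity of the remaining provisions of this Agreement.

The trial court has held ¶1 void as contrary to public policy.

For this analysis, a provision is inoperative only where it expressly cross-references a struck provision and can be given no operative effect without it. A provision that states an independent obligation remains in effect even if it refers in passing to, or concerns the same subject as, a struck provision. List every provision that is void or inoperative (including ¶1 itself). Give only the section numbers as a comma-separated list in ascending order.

¶1 is struck. ¶3 has no operative effect of its own apart from ¶1 and is therefore inoperative. ¶6 operates only by reference to ¶1, so it falls with ¶1. ¶7 is a severability clause and preserves every provision that can still be given independent effect. ¶2, ¶4, ¶5, and ¶7 remain in effect.

1, 3, 6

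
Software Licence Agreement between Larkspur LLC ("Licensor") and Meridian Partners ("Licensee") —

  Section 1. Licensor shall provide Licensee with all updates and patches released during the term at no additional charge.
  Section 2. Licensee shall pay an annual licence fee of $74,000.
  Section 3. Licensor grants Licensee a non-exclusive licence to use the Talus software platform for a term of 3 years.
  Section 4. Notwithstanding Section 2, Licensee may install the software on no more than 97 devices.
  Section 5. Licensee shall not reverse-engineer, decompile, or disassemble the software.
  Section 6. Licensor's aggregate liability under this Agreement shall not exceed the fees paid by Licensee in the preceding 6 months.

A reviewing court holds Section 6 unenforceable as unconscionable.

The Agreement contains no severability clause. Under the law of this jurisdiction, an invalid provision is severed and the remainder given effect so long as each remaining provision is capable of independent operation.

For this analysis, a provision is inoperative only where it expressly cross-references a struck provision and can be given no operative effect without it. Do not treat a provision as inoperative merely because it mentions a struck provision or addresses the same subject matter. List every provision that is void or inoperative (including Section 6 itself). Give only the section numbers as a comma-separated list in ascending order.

Section 6 is struck. No other provision's operative terms depend on Section 6. With no severability clause, the stated default rule severs what cannot stand and enforces each remaining provision that can operate on its own. Section 1, Section 2, Section 3, Section 4, and Section 5 remain in effect.

6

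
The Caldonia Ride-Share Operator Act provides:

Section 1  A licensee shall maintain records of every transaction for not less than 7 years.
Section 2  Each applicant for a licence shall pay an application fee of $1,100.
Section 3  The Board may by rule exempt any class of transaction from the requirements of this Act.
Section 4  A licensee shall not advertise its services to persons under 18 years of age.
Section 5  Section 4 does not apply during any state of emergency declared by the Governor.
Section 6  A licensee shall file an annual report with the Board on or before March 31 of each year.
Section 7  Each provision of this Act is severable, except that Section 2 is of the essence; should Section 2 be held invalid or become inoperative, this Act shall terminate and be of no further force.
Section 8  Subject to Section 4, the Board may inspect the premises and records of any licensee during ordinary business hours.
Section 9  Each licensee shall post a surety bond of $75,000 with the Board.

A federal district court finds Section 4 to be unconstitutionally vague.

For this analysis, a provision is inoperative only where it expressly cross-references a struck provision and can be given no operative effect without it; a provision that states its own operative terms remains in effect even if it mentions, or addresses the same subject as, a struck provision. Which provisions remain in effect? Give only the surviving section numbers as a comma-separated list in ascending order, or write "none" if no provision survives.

Section 4 is struck. Section 5 has no operative effect of its own apart from Section 4 and is therefore inoperative. Section 8 mentions Section 4 but its own obligation stands independently of Section 4, so Section 8 is not affected. Section 7 makes Section 2 an essential term, but Section 2 is unaffected, so the severability proviso in Section 7 preserves the remaining provisions. The provisions still in force are Section 1, Section 2, Section 3, Section 6, Section 7, Section 8, and Section 9.

1, 2, 3, 6, 7, 8, 9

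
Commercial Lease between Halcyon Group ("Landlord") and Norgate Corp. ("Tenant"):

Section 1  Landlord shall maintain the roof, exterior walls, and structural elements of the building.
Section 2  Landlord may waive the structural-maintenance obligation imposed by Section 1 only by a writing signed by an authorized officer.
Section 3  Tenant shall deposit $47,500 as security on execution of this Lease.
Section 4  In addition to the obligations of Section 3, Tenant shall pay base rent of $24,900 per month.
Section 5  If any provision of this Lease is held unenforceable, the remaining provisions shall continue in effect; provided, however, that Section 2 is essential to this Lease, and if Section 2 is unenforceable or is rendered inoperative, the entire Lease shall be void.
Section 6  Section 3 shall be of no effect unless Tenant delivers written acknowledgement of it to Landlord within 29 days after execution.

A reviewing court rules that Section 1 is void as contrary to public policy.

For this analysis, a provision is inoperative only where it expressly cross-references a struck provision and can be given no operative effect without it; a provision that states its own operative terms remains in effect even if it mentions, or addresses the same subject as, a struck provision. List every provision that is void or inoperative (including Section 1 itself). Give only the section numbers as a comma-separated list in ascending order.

1, 2, 3, 4, 5, 6

Section 1 is struck. Section 2 merely fixes the waiver condition for Section 1; with Section 1 gone it has nothing to operate on and falls away. Section 5 makes Section 2 an essential term, and Section 2 has been rendered inoperative by the cascade; under Section 5, the entire Lease is therefore void. No provision of the Lease survives.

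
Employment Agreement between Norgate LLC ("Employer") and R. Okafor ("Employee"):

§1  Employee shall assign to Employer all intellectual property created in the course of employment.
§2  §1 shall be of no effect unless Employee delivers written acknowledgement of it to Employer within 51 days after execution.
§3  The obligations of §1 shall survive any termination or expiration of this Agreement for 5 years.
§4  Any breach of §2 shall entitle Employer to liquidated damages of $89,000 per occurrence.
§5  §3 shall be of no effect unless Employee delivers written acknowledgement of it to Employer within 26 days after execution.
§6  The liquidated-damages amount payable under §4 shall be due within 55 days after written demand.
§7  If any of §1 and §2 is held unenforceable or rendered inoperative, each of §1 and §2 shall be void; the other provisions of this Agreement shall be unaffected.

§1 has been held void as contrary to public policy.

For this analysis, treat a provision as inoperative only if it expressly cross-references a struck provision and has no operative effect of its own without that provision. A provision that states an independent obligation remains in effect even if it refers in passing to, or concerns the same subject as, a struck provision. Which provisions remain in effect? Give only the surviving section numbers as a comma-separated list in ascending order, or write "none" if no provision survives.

§1 is struck. §2 merely fixes the acknowledgement condition for §1; with §1 gone it has nothing to operate on and falls away. The only function of §3 is the survival period for §1, so it cannot stand once §1 is removed. The whole of §4 is the liquidated-damages amount, defined by reference to §2, so §4 cannot stand once §2 is removed. §5 operates only by reference to §3, so it falls with §3. §6 does nothing except set the payment deadline for the liquidated-damages amount by reference to §4; with §4 gone it has no independent effect and is inoperative. §7 declares §1 and §2 mutually dependent; since one of them has fallen, all of them are of no effect. The remainder continues in force under §7. Only §7 remains in effect.

7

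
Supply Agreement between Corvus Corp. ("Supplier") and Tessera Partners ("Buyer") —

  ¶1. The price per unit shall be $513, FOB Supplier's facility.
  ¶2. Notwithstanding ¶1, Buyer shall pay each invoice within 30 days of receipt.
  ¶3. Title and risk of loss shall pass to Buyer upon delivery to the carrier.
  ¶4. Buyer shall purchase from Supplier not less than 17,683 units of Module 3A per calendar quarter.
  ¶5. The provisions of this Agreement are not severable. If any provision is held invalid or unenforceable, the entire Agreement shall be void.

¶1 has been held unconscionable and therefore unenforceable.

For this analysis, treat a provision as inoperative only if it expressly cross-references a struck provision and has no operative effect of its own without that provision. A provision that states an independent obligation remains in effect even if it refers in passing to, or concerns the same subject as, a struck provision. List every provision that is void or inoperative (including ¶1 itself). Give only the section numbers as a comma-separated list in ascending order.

¶1 is struck. No other provision's operative terms depend on ¶1. ¶5 provides that the Agreement is not severable, so the invalidity of any one provision voids the entire Agreement. No provision of the Agreement survives.

1, 2, 3, 4, 5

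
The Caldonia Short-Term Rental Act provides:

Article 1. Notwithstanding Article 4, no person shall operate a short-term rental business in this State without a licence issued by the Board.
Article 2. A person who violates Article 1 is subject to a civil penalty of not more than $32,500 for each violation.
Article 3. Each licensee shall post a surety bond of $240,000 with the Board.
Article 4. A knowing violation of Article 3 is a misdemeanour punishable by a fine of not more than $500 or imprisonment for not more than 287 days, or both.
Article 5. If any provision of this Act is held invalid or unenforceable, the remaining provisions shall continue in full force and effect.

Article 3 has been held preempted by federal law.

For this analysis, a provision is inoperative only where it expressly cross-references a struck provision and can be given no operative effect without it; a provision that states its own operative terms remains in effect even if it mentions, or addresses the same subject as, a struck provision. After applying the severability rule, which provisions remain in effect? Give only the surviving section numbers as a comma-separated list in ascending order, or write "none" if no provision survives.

1, 2, 5

Article 3 is struck. Article 4 has no operative effect of its own apart from Article 3 and is therefore inoperative. Article 1 mentions Article 4 but its own obligation stands independently of Article 4, so Article 1 is not affected. Under the severability clause in Article 5, the remaining provisions continue in force. That leaves Article 1, Article 2, and Article 5 in effect.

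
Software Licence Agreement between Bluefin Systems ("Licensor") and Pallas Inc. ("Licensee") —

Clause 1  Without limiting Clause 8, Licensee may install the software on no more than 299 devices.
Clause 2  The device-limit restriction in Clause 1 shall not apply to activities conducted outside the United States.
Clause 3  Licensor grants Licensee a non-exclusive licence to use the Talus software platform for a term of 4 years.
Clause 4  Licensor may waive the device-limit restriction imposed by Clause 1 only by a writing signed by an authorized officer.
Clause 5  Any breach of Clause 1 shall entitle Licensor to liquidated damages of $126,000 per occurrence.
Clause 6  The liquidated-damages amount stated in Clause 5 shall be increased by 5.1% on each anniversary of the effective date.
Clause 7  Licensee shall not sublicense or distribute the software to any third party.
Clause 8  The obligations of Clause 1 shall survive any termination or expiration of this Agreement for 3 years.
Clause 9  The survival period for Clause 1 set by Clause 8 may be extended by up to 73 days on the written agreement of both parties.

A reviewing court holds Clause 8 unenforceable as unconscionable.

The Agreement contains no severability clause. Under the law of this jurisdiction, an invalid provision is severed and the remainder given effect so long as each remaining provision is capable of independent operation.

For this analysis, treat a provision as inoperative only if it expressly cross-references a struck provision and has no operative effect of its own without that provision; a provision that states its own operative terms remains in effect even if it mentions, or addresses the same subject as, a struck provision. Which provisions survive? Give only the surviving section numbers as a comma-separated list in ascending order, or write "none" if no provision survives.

Clause 8 is struck. Clause 9 has no operative effect of its own apart from Clause 8 and is therefore inoperative. Clause 1 mentions Clause 8 but its own obligation stands independently of Clause 8, so Clause 1 is not affected. Under the stated default rule, only provisions that cannot operate independently fall away; the rest are enforced. That leaves Clause 1, Clause 2, Clause 3, Clause 4, Clause 5, Clause 6, and Clause 7 in effect.

1, 2, 3, 4, 5, 6, 7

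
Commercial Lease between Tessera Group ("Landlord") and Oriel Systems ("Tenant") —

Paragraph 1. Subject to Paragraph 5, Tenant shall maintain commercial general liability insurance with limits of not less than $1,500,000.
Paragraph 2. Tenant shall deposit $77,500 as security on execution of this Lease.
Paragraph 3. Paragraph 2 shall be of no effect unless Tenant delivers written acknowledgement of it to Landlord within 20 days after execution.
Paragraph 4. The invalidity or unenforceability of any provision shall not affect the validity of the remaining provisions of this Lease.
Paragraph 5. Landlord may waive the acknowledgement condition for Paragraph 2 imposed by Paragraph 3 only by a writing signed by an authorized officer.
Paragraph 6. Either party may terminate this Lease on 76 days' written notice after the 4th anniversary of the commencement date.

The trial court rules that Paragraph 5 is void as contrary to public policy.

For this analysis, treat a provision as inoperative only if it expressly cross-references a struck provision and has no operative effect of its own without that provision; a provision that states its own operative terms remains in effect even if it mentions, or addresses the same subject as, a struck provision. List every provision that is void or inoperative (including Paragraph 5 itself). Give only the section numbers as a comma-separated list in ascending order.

5

Paragraph 5 is struck. Paragraph 1 mentions Paragraph 5 but its own obligation stands independently of Paragraph 5, so Paragraph 1 is not affected. No other provision's operative terms depend on Paragraph 5. Paragraph 4 is a severability clause and preserves every provision that can still be given independent effect. Paragraph 1, Paragraph 2, Paragraph 3, Paragraph 4, and Paragraph 6 remain in effect.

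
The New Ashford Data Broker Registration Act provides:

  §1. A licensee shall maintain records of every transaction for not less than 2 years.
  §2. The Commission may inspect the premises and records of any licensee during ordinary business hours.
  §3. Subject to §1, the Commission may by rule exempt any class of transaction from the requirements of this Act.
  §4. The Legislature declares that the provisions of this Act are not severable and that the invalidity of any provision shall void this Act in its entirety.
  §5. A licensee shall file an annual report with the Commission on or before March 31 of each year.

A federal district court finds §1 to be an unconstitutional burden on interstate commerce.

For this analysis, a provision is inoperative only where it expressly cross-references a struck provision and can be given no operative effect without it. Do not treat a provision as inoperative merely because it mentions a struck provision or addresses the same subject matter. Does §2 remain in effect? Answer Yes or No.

No

§1 is struck. Nothing else in the Act is defined by reference to §1. §4 provides that the Act is not severable, so the invalidity of any one provision voids the entire Act. No provision of the Act survives. §2 is among the inoperative provisions, so the answer is no.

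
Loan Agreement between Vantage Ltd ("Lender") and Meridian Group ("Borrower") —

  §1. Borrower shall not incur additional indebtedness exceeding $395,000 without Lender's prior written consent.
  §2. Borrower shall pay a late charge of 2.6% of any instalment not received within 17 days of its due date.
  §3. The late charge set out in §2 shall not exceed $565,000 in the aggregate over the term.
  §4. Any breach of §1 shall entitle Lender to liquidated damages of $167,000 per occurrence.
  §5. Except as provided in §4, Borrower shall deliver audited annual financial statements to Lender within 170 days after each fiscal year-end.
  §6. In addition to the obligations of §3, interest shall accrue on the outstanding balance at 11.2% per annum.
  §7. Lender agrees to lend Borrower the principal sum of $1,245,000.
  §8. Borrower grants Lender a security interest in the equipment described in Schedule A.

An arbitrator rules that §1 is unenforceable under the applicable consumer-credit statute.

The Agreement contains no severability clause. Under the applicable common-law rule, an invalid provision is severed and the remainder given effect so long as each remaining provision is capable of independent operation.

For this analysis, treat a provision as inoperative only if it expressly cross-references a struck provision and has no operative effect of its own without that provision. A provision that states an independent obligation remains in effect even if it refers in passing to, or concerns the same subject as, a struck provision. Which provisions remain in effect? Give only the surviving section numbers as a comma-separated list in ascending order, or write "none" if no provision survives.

§1 is struck. The whole of §4 is the liquidated-damages amount, defined by reference to §1, so §4 cannot stand once §1 is removed. §5 mentions §4 but its own obligation stands independently of §4, so §5 is not affected. Under the stated default rule, only provisions that cannot operate independently fall away; the rest are enforced. §2, §3, §5, §6, §7, and §8 remain in effect.

2, 3, 5, 6, 7, 8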